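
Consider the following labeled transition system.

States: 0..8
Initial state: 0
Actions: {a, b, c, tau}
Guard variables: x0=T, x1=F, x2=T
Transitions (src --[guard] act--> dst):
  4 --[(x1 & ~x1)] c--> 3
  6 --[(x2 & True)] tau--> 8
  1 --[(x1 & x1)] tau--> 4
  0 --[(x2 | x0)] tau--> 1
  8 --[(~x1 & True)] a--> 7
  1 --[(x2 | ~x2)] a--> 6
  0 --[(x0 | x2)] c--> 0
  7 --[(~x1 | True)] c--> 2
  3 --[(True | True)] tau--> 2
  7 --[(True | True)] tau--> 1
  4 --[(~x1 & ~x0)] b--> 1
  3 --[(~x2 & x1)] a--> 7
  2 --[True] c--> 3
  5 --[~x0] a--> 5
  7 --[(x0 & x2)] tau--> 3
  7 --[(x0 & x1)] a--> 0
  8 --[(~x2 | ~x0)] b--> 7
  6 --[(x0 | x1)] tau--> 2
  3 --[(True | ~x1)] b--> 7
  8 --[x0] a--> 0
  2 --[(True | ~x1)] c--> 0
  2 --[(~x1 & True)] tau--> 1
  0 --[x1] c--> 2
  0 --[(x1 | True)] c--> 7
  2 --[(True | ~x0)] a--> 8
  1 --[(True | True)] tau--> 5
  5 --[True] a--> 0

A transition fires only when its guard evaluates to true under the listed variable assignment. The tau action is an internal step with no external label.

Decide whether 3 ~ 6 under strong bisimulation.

Refine partition for ~:
  π0 = {{0,1,2,3,4,5,6,7,8}}
  π1 = {{0,7},{1},{2},{3},{4},{5,8},{6}}
  π2 = {{0},{1},{2},{3},{4},{5,8},{6},{7}}
  π3 = {{0},{1},{2},{3},{4},{5},{6},{7},{8}}
9 equivalence class(es) (converged in 4)
class of 3: {3}; class of 6: {6}

Answer: NOT BISIMILAR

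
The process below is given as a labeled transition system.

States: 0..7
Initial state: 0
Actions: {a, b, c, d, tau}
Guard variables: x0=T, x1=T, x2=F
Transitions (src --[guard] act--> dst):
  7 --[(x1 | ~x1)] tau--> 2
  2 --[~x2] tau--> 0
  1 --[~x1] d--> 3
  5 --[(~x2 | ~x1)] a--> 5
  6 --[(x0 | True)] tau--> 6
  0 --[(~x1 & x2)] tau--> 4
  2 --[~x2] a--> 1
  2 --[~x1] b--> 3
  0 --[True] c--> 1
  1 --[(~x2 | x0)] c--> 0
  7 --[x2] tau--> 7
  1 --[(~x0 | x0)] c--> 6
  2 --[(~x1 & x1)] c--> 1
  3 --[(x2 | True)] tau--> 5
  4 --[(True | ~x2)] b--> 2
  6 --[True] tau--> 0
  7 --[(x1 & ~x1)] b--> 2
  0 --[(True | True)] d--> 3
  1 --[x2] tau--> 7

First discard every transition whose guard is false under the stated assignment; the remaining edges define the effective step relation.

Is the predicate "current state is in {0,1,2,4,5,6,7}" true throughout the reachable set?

Safe = {0,1,2,4,5,6,7}
Reachable = {0,1,3,5,6}
  0: safe
  1: safe
  3: outside
  5: safe
  6: safe
reach 3 via d — violates

Answer: INVARIANT VIOLATED at state 3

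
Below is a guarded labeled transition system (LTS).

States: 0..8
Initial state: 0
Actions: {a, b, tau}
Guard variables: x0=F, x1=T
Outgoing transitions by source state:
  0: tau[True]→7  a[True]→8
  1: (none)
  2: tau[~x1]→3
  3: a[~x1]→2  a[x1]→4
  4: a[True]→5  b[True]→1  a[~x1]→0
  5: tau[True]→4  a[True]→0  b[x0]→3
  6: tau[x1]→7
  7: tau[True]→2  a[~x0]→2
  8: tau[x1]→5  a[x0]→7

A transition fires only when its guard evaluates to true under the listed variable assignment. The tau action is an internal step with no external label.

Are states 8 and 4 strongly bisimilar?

Refine partition for ~:
  round 0: {{0,1,2,3,4,5,6,7,8}}
  round 1: {{0,5,7},{1,2},{3},{4},{6,8}}
  round 2: {{0},{1,2},{3},{4},{5},{6,8},{7}}
  round 3: {{0},{1,2},{3},{4},{5},{6},{7},{8}}
Fixed point at round 4; 8 class(es).
class of 8: {8}; class of 4: {4}

Answer: NOT BISIMILAR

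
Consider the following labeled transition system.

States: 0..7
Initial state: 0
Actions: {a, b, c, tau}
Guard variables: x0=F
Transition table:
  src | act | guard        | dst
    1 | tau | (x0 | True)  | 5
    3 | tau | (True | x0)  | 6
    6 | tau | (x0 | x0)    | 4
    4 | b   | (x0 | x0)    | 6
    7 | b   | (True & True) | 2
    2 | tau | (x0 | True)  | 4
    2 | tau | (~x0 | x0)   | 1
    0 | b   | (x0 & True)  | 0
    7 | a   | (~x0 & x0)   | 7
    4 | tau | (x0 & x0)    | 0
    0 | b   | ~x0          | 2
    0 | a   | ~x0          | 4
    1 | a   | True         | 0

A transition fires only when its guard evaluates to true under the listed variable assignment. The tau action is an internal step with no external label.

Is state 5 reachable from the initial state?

8 transition(s) survive guard evaluation.
Layer 0: {0}
Layer 1: {2,4}  now seen {0,2,4}
Layer 2: {1}  now seen {0,1,2,4}
Layer 3: {5}  now seen {0,1,2,4,5}
Reach set: {0,1,2,4,5}
trace reaching 5: b·tau·tau

Answer: REACHABLE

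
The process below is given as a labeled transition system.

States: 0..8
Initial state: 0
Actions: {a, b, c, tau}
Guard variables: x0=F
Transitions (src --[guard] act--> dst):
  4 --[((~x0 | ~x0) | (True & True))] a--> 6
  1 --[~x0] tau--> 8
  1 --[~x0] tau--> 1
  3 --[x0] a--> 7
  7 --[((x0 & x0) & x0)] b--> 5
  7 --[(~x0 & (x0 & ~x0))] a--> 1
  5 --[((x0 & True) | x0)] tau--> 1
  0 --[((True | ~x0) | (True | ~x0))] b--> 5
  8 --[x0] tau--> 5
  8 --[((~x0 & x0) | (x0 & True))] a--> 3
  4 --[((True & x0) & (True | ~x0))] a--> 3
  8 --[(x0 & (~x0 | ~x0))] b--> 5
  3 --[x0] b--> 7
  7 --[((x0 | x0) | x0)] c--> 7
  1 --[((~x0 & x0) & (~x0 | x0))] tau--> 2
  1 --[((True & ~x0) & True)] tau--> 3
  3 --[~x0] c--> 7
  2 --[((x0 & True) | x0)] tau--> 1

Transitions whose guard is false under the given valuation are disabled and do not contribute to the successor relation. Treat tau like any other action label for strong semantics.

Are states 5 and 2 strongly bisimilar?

Compute ~ classes (split until stable):
  π0 = {{0,1,2,3,4,5,6,7,8}}
  π1 = {{0},{1},{2,5,6,7,8},{3},{4}}
stable after 2 split(s): 5 block(s)
5∈{2,5,6,7,8}, 2∈{2,5,6,7,8}

Answer: BISIMILAR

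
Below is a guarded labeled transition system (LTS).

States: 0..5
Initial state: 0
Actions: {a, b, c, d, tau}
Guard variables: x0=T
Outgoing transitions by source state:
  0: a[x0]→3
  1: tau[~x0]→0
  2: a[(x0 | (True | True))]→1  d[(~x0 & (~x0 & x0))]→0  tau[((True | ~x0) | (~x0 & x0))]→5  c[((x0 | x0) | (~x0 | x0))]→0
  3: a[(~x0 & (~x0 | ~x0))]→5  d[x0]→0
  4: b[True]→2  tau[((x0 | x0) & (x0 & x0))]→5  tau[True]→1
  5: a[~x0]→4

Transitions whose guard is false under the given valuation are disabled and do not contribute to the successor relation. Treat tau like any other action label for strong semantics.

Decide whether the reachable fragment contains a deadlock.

Answer: DEADLOCK-FREE

Analysis:
R = {0,3}
  0: a→3  [1 out]
  3: d→0  [1 out]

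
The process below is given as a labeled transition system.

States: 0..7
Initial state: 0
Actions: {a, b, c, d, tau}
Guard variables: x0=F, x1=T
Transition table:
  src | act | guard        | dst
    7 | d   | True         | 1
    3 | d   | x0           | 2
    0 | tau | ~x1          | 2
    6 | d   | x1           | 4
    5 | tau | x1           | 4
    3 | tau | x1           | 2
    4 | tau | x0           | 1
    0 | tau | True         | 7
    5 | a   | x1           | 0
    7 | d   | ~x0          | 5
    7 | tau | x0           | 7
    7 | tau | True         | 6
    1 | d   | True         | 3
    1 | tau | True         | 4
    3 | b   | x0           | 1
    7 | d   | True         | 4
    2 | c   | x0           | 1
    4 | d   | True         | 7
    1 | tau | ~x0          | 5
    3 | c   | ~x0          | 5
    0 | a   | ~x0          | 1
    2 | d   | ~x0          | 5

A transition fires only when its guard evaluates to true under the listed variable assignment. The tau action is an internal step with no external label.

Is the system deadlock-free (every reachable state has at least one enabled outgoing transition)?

R = {0,1,2,3,4,5,6,7}
  0: a→1  tau→7  [2 out]
  1: d→3  tau→4  tau→5  [3 out]
  2: d→5  [1 out]
  3: c→5  tau→2  [2 out]
  4: d→7  [1 out]
  5: a→0  tau→4  [2 out]
  6: d→4  [1 out]
  7: d→1  d→4  d→5  tau→6  [4 out]

Answer: DEADLOCK-FREE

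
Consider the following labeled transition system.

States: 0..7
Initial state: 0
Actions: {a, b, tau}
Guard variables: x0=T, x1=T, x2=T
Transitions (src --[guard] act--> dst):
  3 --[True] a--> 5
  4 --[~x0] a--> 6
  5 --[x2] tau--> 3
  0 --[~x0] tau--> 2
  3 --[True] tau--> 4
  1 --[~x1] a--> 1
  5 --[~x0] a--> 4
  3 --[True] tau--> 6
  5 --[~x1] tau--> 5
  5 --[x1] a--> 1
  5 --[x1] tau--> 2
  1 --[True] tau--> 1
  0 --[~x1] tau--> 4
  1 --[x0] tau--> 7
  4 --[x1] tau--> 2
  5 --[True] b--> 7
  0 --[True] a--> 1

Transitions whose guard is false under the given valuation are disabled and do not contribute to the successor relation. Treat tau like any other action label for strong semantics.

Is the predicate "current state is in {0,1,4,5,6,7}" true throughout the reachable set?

Allowed set {0,1,4,5,6,7}
Reach set: {0,1,7}
  0: ok
  1: ok
  7: ok

Answer: INVARIANT HOLDS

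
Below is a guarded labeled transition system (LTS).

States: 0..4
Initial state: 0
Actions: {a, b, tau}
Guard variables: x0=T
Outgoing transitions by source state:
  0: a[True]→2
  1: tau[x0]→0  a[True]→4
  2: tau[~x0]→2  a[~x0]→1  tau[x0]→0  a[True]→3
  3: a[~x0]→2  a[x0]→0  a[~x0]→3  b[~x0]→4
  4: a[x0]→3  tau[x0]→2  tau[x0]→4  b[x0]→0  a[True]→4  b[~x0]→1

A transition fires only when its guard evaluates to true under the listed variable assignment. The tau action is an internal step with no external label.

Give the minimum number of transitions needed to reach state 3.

Answer: 2

Analysis:
Layered search for 3:
  Layer 0: {0}
  Layer 1: {2}
  Layer 2: {3}
depth(3)=2, e.g. a·a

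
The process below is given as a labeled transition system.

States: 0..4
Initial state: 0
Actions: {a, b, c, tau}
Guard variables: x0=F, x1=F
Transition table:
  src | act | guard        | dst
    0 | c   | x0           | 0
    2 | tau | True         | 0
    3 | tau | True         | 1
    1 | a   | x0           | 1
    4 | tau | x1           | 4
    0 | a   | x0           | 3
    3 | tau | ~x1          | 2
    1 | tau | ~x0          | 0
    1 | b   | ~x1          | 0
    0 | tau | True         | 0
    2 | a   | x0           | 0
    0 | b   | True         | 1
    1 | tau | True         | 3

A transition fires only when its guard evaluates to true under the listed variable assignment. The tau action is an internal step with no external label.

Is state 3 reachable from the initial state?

After dropping false guards: 8 live edges.
Layer 0: {0}
Layer 1: {1}  cumulative {0,1}
Layer 2: {3}  cumulative {0,1,3}
Layer 3: {2}  cumulative {0,1,2,3}
Reach set: {0,1,2,3}
Path to 3: b·tau

Answer: REACHABLE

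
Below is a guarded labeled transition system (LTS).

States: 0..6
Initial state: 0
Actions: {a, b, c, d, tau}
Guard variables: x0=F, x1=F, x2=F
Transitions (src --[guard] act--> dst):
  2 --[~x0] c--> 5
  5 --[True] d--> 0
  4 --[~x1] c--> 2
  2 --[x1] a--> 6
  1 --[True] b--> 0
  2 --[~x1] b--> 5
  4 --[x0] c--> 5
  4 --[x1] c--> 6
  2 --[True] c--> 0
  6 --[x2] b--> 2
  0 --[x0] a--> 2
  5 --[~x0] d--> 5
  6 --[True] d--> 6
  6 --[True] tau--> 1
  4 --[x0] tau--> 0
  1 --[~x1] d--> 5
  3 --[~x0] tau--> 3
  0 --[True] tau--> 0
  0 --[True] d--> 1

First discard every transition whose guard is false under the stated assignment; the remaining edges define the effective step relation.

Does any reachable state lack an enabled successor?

Reach set: {0,1,5}
  0: d→1  tau→0  [2 exit(s)]
  1: b→0  d→5  [2 exit(s)]
  5: d→0  d→5  [2 exit(s)]

Answer: DEADLOCK-FREE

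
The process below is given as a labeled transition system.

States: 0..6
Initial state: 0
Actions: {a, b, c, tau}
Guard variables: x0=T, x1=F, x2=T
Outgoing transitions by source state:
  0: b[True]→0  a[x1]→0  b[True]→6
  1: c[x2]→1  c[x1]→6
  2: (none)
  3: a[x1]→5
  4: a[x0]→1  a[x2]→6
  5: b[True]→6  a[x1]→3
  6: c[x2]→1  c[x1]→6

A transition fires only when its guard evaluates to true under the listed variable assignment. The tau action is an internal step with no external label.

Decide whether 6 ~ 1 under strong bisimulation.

Compute ~ classes (split until stable):
  π0 = {{0,1,2,3,4,5,6}}
  π1 = {{0,5},{1,6},{2,3},{4}}
  π2 = {{0},{1,6},{2,3},{4},{5}}
5 equivalence class(es) (converged in 3)
6∈{1,6}, 1∈{1,6}

Answer: BISIMILAR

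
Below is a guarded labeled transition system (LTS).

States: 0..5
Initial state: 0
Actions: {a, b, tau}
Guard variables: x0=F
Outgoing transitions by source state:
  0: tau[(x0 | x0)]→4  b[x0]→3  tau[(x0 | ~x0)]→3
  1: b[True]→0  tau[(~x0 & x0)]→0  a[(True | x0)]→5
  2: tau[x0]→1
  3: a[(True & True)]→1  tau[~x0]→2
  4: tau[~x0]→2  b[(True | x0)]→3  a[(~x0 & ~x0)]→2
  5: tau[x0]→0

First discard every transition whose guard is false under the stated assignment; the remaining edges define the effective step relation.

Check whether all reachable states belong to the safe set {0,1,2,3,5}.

Safe = {0,1,2,3,5}
Reachable = {0,1,2,3,5}
  0: ✓
  1: ✓
  2: ✓
  3: ✓
  5: ✓

Answer: INVARIANT HOLDS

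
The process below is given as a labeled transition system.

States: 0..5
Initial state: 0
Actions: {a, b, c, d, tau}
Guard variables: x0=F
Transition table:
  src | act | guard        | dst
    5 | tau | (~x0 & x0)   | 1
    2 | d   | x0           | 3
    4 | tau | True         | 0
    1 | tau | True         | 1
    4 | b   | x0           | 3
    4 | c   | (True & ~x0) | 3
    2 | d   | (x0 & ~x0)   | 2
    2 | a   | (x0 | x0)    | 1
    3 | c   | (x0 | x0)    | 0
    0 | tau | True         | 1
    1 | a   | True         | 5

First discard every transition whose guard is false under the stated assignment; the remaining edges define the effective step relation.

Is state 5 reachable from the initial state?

After dropping false guards: 5 live edges.
L0 = {0}
L1 = {1}  now seen {0,1}
L2 = {5}  now seen {0,1,5}
Reach set: {0,1,5}
witness 5: tau·a

Answer: REACHABLE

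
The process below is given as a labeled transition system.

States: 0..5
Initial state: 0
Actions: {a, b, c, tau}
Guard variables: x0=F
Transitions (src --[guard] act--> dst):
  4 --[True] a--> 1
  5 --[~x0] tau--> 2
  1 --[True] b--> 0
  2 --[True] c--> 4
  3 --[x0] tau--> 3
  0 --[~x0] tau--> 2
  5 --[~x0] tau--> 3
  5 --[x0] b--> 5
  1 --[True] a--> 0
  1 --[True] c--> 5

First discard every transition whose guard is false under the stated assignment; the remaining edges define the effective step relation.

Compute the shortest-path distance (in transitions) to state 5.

Answer: 4

Working:
BFS to 5:
  L0 = {0}
  L1 = {2}
  L2 = {4}
  L3 = {1}
  L4 = {5}
depth(5)=4, e.g. tau·c·a·c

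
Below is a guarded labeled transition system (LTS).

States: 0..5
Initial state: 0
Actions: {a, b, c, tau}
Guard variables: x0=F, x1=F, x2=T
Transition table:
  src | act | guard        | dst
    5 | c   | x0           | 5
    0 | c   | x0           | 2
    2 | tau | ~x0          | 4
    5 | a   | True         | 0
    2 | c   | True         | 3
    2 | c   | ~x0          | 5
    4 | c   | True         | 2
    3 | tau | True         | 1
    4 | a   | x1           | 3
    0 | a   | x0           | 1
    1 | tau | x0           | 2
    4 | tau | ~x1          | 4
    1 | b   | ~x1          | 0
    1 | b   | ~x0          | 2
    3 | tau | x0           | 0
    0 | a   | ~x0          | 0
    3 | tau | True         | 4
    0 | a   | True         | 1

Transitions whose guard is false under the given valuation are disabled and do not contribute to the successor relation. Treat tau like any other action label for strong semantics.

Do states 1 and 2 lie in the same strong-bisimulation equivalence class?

Answer: NOT BISIMILAR

Trace:
Bisimulation quotient by refinement:
  round 0: {{0,1,2,3,4,5}}
  round 1: {{0,5},{1},{2,4},{3}}
  round 2: {{0},{1},{2},{3},{4},{5}}
Fixed point at round 3; 6 class(es).
[1]={1}  [2]={2}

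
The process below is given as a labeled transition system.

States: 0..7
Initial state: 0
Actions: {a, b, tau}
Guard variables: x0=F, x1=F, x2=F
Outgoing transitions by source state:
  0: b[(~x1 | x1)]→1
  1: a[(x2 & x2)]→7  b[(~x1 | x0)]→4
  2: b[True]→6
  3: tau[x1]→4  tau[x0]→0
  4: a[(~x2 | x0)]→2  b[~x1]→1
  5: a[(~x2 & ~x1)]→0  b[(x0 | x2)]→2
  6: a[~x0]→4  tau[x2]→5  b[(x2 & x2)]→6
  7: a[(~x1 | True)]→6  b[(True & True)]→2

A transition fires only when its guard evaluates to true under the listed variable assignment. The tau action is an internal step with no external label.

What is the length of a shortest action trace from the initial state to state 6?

BFS to 6:
  L0 = {0}
  L1 = {1}
  L2 = {4}
  L3 = {2}
  L4 = {6}
depth(6)=4, e.g. b·b·a·b

Answer: 4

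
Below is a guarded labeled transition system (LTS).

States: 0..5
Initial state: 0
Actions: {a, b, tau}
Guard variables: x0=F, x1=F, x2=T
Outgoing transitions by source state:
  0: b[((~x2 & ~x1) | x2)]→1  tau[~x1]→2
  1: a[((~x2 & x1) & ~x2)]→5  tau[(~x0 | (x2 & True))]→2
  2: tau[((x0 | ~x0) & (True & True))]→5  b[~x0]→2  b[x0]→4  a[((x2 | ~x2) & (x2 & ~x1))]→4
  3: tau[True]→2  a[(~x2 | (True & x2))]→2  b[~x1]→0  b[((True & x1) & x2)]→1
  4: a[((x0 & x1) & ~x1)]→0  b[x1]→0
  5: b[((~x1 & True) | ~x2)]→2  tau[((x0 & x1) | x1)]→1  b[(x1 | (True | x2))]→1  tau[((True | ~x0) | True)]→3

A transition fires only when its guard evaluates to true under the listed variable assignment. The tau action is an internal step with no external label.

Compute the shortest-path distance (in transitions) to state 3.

Answer: 3

Working:
BFS to 3:
  Layer 0: {0}
  Layer 1: {1,2}
  Layer 2: {4,5}
  Layer 3: {3}
first hit 3 at d=3 via tau·tau·tau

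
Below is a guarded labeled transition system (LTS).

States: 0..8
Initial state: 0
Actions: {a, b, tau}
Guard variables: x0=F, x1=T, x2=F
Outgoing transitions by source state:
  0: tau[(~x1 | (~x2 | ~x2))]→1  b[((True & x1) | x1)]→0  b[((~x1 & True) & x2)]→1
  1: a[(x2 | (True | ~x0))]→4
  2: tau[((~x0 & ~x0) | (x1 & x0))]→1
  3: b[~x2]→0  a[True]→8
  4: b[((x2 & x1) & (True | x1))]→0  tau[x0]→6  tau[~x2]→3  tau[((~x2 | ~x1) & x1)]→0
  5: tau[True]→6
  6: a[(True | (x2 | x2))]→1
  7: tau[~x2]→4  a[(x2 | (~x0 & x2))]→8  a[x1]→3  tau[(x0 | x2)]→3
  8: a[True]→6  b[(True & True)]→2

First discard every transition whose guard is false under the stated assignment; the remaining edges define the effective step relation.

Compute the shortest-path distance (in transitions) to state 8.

Answer: 4

Analysis:
BFS to 8:
  Layer 0: {0}
  Layer 1: {1}
  Layer 2: {4}
  Layer 3: {3}
  Layer 4: {8}
first hit 8 at d=4 via tau·a·tau·a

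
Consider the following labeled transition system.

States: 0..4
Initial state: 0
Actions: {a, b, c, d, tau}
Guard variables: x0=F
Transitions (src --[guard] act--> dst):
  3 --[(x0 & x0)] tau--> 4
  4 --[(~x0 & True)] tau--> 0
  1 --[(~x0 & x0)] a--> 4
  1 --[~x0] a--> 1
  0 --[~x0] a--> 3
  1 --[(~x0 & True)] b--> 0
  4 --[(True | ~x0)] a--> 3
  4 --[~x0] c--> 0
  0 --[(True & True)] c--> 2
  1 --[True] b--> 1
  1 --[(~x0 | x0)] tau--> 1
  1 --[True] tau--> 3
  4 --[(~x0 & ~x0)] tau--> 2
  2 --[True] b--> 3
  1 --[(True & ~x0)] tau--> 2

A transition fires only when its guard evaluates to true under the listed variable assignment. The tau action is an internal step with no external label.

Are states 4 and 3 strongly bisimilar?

Bisimulation quotient by refinement:
  P[0] = {{0,1,2,3,4}}
  P[1] = {{0},{1},{2},{3},{4}}
stable after 2 split(s): 5 block(s)
class of 4: {4}; class of 3: {3}

Answer: NOT BISIMILAR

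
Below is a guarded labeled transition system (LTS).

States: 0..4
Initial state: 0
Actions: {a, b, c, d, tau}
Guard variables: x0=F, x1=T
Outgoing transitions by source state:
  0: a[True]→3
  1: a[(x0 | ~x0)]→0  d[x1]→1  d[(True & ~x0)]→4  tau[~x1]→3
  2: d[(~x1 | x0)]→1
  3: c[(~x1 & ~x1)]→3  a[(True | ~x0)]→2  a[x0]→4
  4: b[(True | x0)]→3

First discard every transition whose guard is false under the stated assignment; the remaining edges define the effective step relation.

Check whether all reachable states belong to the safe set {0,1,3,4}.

Allowed set {0,1,3,4}
Reachable = {0,2,3}
  0: ok
  2: ✗ unsafe
  3: ok
reach 2 via a·a — violates

Answer: INVARIANT VIOLATED at state 2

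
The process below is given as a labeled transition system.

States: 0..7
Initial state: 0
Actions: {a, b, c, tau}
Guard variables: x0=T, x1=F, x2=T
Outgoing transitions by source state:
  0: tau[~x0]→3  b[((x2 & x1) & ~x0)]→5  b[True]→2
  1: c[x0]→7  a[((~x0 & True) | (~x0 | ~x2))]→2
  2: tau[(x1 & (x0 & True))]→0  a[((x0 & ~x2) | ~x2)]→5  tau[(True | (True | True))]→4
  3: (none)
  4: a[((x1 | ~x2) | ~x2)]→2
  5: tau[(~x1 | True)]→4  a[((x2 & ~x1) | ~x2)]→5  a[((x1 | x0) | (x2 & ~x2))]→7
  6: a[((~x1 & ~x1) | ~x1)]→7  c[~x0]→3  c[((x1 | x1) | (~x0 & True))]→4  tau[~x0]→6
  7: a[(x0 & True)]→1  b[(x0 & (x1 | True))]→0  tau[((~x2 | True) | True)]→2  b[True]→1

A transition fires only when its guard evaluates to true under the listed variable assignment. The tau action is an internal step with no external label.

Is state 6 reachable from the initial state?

11 transition(s) survive guard evaluation.
Layer 0: {0}
Layer 1: {2}  cumulative {0,2}
Layer 2: {4}  cumulative {0,2,4}
Reach set: {0,2,4}

Answer: UNREACHABLE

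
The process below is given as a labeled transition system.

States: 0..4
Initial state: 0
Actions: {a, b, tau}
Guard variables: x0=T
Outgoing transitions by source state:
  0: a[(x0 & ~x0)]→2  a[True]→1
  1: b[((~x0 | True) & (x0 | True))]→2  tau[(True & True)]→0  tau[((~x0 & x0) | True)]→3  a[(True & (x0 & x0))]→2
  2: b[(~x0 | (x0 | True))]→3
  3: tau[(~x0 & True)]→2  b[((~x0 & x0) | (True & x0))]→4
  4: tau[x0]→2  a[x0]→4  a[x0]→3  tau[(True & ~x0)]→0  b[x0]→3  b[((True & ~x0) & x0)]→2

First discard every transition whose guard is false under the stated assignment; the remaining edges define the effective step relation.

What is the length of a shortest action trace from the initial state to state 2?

Layered search for 2:
  depth 0: {0}
  depth 1: {1}
  depth 2: {2,3}
depth(2)=2, e.g. a·a

Answer: 2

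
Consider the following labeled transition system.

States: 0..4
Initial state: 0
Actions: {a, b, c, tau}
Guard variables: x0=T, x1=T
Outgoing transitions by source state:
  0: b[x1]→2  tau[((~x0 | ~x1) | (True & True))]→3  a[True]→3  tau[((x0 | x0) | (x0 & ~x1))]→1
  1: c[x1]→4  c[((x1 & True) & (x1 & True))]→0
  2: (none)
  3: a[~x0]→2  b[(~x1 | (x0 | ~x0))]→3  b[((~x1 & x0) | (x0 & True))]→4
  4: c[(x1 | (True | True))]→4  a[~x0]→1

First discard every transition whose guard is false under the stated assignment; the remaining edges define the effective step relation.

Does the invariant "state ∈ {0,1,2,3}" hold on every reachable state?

Answer: INVARIANT VIOLATED at state 4

Trace:
Allowed set {0,1,2,3}
R = {0,1,2,3,4}
  0: ok
  1: ok
  2: ok
  3: ok
  4: outside
witness against invariant: tau·c → 4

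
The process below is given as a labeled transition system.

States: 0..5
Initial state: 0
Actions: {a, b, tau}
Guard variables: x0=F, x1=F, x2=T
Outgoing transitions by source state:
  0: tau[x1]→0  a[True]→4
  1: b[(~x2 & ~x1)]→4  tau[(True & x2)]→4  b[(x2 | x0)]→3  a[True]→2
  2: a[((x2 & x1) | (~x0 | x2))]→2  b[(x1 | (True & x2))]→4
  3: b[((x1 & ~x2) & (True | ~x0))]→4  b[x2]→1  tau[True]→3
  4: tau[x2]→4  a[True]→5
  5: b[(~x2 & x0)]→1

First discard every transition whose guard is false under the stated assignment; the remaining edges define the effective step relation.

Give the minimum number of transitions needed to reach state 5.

Answer: 2

Trace:
Breadth-first toward 5:
  L0 = {0}
  L1 = {4}
  L2 = {5}
5 enters at depth 2; path a·a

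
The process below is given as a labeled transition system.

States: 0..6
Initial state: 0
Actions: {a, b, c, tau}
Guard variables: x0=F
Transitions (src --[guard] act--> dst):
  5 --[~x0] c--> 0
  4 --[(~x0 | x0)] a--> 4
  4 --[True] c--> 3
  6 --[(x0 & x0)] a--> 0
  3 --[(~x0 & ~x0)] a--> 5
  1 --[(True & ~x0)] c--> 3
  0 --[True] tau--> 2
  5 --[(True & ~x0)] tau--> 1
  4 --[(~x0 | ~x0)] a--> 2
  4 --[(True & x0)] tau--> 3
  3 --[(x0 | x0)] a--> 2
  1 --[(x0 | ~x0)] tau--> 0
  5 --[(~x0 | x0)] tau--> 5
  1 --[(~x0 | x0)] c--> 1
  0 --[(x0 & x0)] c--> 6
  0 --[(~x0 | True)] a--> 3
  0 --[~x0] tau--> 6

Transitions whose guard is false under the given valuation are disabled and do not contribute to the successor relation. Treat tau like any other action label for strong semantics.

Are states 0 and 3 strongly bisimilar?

Refine partition for ~:
  round 0: {{0,1,2,3,4,5,6}}
  round 1: {{0},{1,5},{2,6},{3},{4}}
  round 2: {{0},{1},{2,6},{3},{4},{5}}
stable after 3 split(s): 6 block(s)
[0]={0}  [3]={3}

Answer: NOT BISIMILAR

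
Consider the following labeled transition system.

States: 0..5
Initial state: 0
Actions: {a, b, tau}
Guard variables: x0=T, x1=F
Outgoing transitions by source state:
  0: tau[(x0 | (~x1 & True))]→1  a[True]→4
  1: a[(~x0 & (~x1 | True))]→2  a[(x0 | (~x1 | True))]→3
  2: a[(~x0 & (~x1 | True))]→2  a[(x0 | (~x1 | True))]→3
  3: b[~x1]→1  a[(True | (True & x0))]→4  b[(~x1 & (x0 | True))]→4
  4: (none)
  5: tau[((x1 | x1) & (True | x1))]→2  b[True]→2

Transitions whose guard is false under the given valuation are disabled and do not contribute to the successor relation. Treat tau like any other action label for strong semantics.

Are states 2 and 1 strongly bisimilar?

Answer: BISIMILAR

Trace:
Bisimulation quotient by refinement:
  π0 = {{0,1,2,3,4,5}}
  π1 = {{0},{1,2},{3},{4},{5}}
stable after 2 split(s): 5 block(s)
[2]={1,2}  [1]={1,2}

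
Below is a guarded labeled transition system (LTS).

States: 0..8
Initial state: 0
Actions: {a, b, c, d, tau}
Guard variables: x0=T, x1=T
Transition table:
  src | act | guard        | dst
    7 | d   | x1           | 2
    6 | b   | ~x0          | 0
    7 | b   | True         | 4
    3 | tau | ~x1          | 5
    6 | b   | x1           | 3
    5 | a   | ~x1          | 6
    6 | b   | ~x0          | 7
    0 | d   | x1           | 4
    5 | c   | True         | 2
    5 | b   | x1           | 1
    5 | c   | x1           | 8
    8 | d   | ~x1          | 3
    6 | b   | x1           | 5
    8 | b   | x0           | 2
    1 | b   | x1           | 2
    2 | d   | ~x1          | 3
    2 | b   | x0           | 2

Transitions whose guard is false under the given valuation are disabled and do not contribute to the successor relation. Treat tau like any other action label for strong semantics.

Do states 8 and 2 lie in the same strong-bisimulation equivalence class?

Compute ~ classes (split until stable):
  π0 = {{0,1,2,3,4,5,6,7,8}}
  π1 = {{0},{1,2,6,8},{3,4},{5},{7}}
  π2 = {{0},{1,2,8},{3,4},{5},{6},{7}}
Fixed point at round 3; 6 class(es).
class of 8: {1,2,8}; class of 2: {1,2,8}

Answer: BISIMILAR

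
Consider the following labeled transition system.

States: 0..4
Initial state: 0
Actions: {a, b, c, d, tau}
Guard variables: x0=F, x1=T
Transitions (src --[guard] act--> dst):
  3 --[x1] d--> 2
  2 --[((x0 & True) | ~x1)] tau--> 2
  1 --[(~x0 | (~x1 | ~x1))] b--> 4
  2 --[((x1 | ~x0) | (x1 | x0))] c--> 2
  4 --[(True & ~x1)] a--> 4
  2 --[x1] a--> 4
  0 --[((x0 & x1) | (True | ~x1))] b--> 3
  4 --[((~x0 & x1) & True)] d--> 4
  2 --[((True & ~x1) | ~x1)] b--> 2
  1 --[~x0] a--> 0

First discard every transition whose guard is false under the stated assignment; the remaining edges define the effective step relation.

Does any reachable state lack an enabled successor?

Answer: DEADLOCK-FREE

Analysis:
R = {0,2,3,4}
  0: b→3  [1 exit(s)]
  2: a→4  c→2  [2 exit(s)]
  3: d→2  [1 exit(s)]
  4: d→4  [1 exit(s)]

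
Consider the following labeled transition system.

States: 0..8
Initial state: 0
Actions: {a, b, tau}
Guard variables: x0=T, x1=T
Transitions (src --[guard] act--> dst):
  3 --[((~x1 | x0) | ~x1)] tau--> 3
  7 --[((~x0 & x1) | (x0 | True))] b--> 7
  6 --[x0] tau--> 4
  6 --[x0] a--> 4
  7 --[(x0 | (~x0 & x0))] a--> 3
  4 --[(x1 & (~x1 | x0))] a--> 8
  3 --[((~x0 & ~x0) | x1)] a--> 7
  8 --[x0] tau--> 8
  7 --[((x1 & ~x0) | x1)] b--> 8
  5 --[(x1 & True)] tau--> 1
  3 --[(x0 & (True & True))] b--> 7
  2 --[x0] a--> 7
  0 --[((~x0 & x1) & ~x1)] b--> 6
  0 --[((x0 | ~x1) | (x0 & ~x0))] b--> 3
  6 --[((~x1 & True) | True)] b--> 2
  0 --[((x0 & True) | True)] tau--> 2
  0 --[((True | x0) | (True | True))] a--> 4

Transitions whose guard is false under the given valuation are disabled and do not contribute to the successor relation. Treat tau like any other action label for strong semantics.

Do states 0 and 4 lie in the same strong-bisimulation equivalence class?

Answer: NOT BISIMILAR

Working:
Compute ~ classes (split until stable):
  round 0: {{0,1,2,3,4,5,6,7,8}}
  round 1: {{0,3,6},{1},{2,4},{5,8},{7}}
  round 2: {{0},{1},{2},{3},{4},{5},{6},{7},{8}}
9 equivalence class(es) (converged in 3)
[0]={0}  [4]={4}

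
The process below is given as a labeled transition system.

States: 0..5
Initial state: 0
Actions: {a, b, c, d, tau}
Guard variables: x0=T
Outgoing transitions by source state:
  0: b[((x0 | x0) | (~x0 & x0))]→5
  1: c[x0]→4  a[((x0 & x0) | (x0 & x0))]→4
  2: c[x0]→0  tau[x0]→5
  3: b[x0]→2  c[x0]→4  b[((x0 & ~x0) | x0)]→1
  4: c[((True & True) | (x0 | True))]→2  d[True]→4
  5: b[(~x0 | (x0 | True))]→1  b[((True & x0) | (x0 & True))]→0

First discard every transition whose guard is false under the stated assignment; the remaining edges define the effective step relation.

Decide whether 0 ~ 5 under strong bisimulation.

Answer: NOT BISIMILAR

Analysis:
Compute ~ classes (split until stable):
  round 0: {{0,1,2,3,4,5}}
  round 1: {{0,5},{1},{2},{3},{4}}
  round 2: {{0},{1},{2},{3},{4},{5}}
stable after 3 split(s): 6 block(s)
0∈{0}, 5∈{5}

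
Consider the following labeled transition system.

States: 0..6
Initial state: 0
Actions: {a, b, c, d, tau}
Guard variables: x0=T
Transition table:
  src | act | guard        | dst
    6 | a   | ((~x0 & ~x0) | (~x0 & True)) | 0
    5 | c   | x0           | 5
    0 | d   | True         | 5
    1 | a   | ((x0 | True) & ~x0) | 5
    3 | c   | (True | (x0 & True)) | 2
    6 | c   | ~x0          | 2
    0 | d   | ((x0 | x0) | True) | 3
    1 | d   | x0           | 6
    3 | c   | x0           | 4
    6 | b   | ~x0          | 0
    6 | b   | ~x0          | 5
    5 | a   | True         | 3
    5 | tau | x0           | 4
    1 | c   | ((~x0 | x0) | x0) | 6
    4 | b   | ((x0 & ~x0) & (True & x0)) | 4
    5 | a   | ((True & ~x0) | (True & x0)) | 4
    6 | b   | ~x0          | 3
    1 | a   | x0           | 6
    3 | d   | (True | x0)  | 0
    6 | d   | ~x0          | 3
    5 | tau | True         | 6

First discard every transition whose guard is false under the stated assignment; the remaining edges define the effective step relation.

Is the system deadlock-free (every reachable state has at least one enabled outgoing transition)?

Reach set: {0,2,3,4,5,6}
  0: d→3  d→5  [2 exit(s)]
  2: ∅  [no exit]
  3: c→2  c→4  d→0  [3 exit(s)]
  4: ∅  [no exit]
  5: a→3  a→4  c→5  tau→4  tau→6  [5 exit(s)]
  6: ∅  [no exit]
trace reaching 2: d·c

Answer: DEADLOCK at state 2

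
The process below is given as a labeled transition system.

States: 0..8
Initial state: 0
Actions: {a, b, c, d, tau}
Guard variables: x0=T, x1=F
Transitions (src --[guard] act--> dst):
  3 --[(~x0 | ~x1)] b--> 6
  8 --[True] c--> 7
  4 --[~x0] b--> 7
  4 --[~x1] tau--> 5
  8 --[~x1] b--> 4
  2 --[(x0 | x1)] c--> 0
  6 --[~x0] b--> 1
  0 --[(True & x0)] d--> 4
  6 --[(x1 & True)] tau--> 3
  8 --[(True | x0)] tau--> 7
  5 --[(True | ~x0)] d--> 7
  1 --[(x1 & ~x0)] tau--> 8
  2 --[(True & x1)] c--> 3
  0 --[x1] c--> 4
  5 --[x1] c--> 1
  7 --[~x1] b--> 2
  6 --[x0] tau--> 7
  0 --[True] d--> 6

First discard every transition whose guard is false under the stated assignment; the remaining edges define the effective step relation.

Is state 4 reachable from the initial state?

Answer: REACHABLE

Working:
After dropping false guards: 11 live edges.
L0 = {0}
L1 = {4,6}  cumulative {0,4,6}
L2 = {5,7}  cumulative {0,4,5,6,7}
L3 = {2}  cumulative {0,2,4,5,6,7}
Reach set: {0,2,4,5,6,7}
trace reaching 4: d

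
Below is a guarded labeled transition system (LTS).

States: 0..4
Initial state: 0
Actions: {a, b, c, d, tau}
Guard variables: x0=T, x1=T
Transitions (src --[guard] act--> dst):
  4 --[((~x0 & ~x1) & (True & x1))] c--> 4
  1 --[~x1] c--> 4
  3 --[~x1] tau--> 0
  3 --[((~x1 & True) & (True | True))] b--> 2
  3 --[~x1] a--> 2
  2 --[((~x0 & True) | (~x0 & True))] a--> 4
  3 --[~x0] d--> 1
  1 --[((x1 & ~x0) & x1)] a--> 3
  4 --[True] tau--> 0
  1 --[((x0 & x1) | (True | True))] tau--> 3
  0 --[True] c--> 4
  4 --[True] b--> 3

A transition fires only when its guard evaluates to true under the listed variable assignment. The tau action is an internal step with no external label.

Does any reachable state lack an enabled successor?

Answer: DEADLOCK at state 3

Trace:
Reachable = {0,3,4}
  0: c→4  [deg 1]
  3: ∅  [no exit]
  4: b→3  tau→0  [deg 2]
trace reaching 3: c·b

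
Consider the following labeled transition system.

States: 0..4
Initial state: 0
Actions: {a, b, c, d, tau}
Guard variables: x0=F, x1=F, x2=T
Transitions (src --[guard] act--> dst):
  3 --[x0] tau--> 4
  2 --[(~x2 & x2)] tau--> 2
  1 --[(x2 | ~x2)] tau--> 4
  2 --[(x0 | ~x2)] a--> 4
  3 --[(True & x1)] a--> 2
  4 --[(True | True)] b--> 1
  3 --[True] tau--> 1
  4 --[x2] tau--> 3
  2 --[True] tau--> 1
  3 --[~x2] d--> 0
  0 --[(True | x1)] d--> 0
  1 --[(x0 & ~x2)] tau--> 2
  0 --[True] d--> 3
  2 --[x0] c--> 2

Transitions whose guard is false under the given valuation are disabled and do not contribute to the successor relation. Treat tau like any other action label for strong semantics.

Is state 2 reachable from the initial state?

After dropping false guards: 7 live edges.
L0 = {0}
L1 = {3}  now seen {0,3}
L2 = {1}  now seen {0,1,3}
L3 = {4}  now seen {0,1,3,4}
Reachable = {0,1,3,4}

Answer: UNREACHABLE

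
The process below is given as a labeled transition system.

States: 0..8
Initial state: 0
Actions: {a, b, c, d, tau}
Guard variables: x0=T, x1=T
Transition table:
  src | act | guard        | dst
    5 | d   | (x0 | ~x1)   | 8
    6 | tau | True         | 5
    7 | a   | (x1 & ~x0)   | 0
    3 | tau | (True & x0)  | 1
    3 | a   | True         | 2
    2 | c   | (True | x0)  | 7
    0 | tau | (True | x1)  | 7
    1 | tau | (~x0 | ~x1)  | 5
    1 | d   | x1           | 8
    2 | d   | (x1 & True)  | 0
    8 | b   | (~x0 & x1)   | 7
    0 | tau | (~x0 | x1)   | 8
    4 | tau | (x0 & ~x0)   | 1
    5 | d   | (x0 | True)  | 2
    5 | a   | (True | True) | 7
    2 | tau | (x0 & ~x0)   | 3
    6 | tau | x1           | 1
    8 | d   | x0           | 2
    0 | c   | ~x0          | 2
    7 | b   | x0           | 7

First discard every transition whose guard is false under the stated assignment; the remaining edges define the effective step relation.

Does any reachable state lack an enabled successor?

Reachable = {0,2,7,8}
  0: tau→7  tau→8  [2 exit(s)]
  2: c→7  d→0  [2 exit(s)]
  7: b→7  [1 exit(s)]
  8: d→2  [1 exit(s)]

Answer: DEADLOCK-FREE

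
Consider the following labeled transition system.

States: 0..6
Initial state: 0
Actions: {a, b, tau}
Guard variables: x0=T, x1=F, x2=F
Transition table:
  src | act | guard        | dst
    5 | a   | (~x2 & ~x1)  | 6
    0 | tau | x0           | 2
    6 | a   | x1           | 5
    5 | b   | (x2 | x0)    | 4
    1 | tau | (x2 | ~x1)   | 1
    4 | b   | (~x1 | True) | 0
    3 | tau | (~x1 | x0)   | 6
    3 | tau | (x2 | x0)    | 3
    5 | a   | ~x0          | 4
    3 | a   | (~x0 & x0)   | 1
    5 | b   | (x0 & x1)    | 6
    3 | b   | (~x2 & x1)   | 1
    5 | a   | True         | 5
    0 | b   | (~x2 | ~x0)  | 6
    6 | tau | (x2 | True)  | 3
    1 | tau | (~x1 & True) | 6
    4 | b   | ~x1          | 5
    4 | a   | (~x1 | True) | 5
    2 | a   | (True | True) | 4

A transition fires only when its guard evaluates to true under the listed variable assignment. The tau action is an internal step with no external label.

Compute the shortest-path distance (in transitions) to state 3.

Breadth-first toward 3:
  depth 0: {0}
  depth 1: {2,6}
  depth 2: {3,4}
3 enters at depth 2; path b·tau

Answer: 2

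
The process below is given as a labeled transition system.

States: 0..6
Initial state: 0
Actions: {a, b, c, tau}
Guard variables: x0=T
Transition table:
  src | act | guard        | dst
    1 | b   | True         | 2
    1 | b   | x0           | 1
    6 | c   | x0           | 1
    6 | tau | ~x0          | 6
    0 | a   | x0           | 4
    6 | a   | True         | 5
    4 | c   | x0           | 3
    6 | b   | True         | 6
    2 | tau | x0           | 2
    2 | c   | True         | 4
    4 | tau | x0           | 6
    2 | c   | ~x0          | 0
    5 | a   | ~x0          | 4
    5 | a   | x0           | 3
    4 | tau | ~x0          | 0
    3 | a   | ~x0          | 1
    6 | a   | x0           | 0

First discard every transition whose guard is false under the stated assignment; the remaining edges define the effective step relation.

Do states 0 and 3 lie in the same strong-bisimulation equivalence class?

Compute ~ classes (split until stable):
  round 0: {{0,1,2,3,4,5,6}}
  round 1: {{0,5},{1},{2,4},{3},{6}}
  round 2: {{0},{1},{2},{3},{4},{5},{6}}
Fixed point at round 3; 7 class(es).
class of 0: {0}; class of 3: {3}

Answer: NOT BISIMILAR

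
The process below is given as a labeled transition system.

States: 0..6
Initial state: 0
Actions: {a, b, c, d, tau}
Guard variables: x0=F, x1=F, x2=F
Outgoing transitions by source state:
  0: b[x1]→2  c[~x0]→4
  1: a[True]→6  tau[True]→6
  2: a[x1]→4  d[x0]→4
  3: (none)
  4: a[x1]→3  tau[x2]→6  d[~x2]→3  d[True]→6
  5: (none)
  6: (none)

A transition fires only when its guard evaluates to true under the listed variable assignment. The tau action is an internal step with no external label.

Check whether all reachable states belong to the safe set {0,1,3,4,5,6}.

Answer: INVARIANT HOLDS

Working:
Allowed set {0,1,3,4,5,6}
R = {0,3,4,6}
  0: safe
  3: safe
  4: safe
  6: safe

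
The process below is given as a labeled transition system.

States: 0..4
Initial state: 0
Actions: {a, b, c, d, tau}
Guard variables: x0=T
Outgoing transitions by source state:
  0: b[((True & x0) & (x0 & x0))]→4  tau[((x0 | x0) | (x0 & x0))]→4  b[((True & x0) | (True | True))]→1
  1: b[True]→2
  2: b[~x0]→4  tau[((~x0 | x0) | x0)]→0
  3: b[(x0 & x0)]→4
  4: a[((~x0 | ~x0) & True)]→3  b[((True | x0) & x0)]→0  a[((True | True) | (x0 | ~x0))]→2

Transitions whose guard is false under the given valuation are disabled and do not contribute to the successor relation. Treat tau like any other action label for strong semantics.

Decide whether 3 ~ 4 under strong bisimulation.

Bisimulation quotient by refinement:
  π0 = {{0,1,2,3,4}}
  π1 = {{0},{1,3},{2},{4}}
  π2 = {{0},{1},{2},{3},{4}}
stable after 3 split(s): 5 block(s)
3∈{3}, 4∈{4}

Answer: NOT BISIMILAR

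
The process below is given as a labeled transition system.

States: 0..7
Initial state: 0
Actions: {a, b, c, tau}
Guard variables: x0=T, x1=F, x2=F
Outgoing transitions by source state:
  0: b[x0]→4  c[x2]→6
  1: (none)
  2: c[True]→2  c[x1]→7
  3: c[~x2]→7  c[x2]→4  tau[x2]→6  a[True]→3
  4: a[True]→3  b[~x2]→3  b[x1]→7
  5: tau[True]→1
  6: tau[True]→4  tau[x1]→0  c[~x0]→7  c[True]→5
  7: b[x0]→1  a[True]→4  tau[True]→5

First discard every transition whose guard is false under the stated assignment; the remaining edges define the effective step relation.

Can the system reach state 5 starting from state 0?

Answer: REACHABLE

Working:
12 transition(s) survive guard evaluation.
Layer 0: {0}
Layer 1: {4}  now seen {0,4}
Layer 2: {3}  now seen {0,3,4}
Layer 3: {7}  now seen {0,3,4,7}
Layer 4: {1,5}  now seen {0,1,3,4,5,7}
R = {0,1,3,4,5,7}
trace reaching 5: b·a·c·tau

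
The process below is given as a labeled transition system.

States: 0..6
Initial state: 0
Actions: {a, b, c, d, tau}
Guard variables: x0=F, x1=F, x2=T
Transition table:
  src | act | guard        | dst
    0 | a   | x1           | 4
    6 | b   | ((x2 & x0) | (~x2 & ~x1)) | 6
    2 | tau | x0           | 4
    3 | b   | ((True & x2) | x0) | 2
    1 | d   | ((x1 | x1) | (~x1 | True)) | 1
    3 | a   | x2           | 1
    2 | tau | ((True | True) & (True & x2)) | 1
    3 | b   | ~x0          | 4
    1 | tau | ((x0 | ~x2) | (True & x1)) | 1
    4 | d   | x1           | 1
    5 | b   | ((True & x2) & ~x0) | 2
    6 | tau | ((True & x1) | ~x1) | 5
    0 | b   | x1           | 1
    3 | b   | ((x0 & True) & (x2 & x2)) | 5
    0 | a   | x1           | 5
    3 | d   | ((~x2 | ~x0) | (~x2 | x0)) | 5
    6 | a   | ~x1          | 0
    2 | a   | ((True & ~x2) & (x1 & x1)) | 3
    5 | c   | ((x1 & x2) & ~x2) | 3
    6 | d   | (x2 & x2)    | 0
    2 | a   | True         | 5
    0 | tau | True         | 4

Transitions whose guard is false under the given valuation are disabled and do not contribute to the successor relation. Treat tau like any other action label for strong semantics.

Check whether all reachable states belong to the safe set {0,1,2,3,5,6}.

Safe = {0,1,2,3,5,6}
R = {0,4}
  0: ✓
  4: ✗ unsafe
reach 4 via tau — violates

Answer: INVARIANT VIOLATED at state 4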